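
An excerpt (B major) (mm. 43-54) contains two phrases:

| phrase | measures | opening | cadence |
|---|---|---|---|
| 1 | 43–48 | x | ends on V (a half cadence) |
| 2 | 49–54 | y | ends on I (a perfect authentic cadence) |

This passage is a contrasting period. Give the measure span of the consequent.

measures 49–54

The antecedent is the phrase ending with the weaker cadence (half cadence, phrase 1) and the consequent the one ending more conclusively (perfect authentic cadence, phrase 2); the consequent is mm. 49-54.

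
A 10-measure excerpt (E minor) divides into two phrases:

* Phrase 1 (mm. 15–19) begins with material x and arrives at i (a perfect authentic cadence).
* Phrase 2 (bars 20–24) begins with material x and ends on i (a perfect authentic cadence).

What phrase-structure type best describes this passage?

repeated phrase

Both phrases have the same opening (x) and the same cadence (perfect authentic cadence): the second is a restatement, not a consequent, so this is a repeated phrase rather than a period.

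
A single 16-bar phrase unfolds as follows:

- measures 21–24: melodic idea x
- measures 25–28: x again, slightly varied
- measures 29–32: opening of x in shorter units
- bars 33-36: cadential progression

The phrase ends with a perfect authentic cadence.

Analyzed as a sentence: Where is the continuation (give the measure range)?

After the presentation (measures 21-28), the continuation covers the fragmentation through the cadence: mm. 29–36.

measures 29–36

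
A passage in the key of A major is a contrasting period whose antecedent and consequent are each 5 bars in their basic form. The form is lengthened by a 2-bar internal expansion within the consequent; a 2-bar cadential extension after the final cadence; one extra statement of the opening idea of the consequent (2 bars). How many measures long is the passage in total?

Basic contrasting period: 5 + 5 = 10 bars.
10 (basic form) + 2 (internal expansion) + 2 (cadential extension) + 2 (extra statement) = 16.

16 measures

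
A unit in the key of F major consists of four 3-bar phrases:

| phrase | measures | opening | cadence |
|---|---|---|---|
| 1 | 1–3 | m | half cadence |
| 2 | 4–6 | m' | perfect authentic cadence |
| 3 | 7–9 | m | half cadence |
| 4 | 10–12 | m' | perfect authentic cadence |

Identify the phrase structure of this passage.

repeated period

The cadence pattern HC–PAC–HC–PAC is weak–strong twice, and phrases 3–4 restate phrases 1–2: a period heard twice, not a double period (which would end weakly at phrase 2).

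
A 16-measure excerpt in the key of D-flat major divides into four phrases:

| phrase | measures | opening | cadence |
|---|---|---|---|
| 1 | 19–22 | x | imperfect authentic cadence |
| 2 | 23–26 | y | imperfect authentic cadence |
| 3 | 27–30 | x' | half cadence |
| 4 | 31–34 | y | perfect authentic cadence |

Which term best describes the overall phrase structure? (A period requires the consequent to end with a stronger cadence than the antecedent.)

Four phrases in two halves: the first half (bars 19–26) ends with an imperfect authentic cadence, the second (bars 27-34) with a perfect authentic cadence — a large antecedent–consequent pair, i.e. a double period.
Phrase 3 begins with the same material as phrase 1, making it parallel.

parallel double period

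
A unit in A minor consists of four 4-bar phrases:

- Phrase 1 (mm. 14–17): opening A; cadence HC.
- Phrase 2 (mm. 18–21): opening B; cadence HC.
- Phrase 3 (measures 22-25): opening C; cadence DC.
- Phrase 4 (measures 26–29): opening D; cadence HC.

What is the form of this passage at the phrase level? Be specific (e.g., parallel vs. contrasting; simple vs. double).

phrase group

Phrase 4 ends with a half cadence, no stronger than phrase 2's half cadence, so the four phrases do not form a double period; nor do phrases 3–4 duplicate 1–2, so it is not a repeated period. With no phrase reaching a conclusive cadence, the passage is a phrase group.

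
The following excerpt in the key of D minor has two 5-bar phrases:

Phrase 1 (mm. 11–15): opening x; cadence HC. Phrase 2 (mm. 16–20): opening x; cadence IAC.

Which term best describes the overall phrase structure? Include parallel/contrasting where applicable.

parallel period

Phrase 1 ends with a half cadence (weaker) and phrase 2 with an imperfect authentic cadence (stronger): antecedent + consequent = a period.
The two phrases open with the same material (x / x), so the period is parallel.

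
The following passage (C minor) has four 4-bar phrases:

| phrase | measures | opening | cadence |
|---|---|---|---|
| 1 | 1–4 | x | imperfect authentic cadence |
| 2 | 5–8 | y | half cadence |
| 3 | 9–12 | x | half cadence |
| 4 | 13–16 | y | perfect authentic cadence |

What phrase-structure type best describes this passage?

Four phrases in two halves: the first half (mm. 1-8) ends with a half cadence, the second (bars 9–16) with a perfect authentic cadence — a large antecedent–consequent pair, i.e. a double period.
Phrase 3 begins with the same material as phrase 1, making it parallel.

parallel double period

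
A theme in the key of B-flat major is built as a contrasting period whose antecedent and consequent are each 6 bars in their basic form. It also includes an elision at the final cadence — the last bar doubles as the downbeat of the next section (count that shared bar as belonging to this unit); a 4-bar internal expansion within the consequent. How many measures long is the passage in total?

Basic contrasting period: 6 + 6 = 12 bars.
12 (basic form) + 4 (internal expansion) = 16.
The elision shares a bar with the next section but does not change this unit's count.

16 measures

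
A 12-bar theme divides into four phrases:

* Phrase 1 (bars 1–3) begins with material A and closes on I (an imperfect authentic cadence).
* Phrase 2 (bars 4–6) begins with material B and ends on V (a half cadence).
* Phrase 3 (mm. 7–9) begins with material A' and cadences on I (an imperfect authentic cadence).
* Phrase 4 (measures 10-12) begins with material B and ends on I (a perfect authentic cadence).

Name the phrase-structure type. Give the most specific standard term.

parallel double period

Four phrases in two halves: the first half (bars 1-6) ends with a half cadence, the second (bars 7–12) with a perfect authentic cadence — a large antecedent–consequent pair, i.e. a double period.
Phrase 3 begins with the same material as phrase 1, making it parallel.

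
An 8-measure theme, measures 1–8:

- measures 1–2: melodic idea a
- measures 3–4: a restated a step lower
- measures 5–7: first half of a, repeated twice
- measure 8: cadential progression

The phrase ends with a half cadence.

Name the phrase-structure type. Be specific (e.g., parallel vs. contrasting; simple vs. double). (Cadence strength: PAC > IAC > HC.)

Basic idea (mm. 1–2) + its repetition (mm. 3–4) form the presentation; fragmentation and cadence (mm. 5-8) form the continuation — the 8-bar whole is a sentence.

sentence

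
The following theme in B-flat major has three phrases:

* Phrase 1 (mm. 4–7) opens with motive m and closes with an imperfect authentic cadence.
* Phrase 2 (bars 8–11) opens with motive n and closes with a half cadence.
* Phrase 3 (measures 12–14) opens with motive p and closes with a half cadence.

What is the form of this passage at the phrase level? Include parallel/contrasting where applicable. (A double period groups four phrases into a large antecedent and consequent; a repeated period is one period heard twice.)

phrase group

The final phrase closes with a half cadence, which is not stronger than the preceding half cadence; the 3 phrases lack an overall antecedent–consequent design and so form a phrase group.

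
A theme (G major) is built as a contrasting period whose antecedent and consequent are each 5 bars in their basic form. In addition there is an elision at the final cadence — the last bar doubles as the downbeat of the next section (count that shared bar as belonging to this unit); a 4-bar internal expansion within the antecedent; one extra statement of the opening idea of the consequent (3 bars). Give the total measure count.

17 measures

Basic contrasting period: 5 + 5 = 10 bars.
10 (basic form) + 4 (internal expansion) + 3 (extra statement) = 17.
The elision shares a bar with the next section but does not change this unit's count.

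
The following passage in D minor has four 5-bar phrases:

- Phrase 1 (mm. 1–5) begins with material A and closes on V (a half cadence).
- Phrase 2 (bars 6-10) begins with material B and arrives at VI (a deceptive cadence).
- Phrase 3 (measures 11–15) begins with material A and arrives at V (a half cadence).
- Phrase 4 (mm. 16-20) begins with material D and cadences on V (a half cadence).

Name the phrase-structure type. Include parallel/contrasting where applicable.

phrase group

Phrase 4 ends with a half cadence, no stronger than phrase 2's deceptive cadence, so the four phrases do not form a double period; nor do phrases 3–4 duplicate 1–2, so it is not a repeated period. With no phrase reaching a conclusive cadence, the passage is a phrase group.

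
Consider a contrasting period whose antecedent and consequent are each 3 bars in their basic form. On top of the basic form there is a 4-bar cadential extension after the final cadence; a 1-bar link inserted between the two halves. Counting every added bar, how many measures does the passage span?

11 measures

Basic contrasting period: 3 + 3 = 6 bars.
6 (basic form) + 4 (cadential extension) + 1 (link) = 11.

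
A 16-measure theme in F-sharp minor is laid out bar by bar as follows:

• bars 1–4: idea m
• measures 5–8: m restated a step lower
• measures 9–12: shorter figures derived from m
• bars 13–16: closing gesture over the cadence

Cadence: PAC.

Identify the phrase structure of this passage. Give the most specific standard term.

Basic idea (mm. 1–4) + its repetition (bars 5–8) form the presentation; fragmentation and cadence (bars 9–16) form the continuation — the 16-bar whole is a sentence.

sentence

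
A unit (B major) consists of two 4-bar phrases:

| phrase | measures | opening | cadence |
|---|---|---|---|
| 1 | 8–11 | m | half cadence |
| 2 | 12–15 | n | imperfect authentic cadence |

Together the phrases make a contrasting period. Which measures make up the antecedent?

measures 8–11

The phrase ending with the weaker cadence (half cadence) is the antecedent; the one ending more conclusively (imperfect authentic cadence) is the consequent. The antecedent is measures 8–11.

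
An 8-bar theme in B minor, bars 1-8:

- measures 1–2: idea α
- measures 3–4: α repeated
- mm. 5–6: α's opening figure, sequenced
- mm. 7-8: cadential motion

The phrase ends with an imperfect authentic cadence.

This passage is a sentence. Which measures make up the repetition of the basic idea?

measures 3–4

The presentation of a sentence is the basic idea (measures 1-2) plus its repetition (bars 3–4); the repetition of the basic idea is therefore mm. 3–4.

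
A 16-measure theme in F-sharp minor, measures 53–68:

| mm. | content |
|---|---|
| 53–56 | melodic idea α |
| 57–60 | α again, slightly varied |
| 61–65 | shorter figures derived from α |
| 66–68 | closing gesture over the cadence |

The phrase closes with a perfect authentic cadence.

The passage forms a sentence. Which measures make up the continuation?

measures 61–68

After the presentation (mm. 53–60), the continuation covers the fragmentation through the cadence: bars 61–68.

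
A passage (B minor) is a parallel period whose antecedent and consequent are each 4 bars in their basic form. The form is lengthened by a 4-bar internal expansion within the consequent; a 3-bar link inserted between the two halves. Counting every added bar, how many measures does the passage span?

15 measures

Basic parallel period: 4 + 4 = 8 bars.
8 (basic form) + 4 (internal expansion) + 3 (link) = 15.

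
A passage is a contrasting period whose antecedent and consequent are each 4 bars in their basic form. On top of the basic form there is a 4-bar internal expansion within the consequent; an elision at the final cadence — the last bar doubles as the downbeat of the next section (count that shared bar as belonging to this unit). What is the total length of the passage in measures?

12 measures

Basic contrasting period: 4 + 4 = 8 bars.
8 (basic form) + 4 (internal expansion) = 12.
The elision shares a bar with the next section but does not change this unit's count.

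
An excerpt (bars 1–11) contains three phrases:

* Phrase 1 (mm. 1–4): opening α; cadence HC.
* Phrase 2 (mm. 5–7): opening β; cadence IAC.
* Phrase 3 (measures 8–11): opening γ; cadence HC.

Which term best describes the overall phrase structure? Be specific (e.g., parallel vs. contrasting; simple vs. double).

The final phrase closes with a half cadence, which is not stronger than the preceding imperfect authentic cadence; the 3 phrases lack an overall antecedent–consequent design and so form a phrase group.

phrase group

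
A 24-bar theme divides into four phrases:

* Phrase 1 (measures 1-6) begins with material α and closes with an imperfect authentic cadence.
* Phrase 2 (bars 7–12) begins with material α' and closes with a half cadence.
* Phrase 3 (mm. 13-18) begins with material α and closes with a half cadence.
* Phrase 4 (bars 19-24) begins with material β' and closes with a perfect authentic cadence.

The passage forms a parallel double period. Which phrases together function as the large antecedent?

In a double period the first pair of phrases (ending half cadence) is the large antecedent and the second pair (ending perfect authentic cadence) is the large consequent; the antecedent is phrases 1 and 2.

phrases 1 and 2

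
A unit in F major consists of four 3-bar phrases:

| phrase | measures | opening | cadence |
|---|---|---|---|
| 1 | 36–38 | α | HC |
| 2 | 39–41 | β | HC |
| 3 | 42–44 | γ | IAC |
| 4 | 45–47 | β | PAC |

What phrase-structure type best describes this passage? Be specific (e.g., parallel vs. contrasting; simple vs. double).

contrasting double period

Four phrases in two halves: the first half (mm. 36–41) ends with a half cadence, the second (measures 42–47) with a perfect authentic cadence — a large antecedent–consequent pair, i.e. a double period.
Phrase 3 begins with different material from phrase 1, making it contrasting.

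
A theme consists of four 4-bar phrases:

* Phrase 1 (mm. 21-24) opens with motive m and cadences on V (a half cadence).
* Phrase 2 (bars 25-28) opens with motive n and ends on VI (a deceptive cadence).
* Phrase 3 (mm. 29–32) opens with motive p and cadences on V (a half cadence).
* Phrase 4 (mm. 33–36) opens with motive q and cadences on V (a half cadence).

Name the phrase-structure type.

phrase group

Phrase 4 ends with a half cadence, no stronger than phrase 2's deceptive cadence, so the four phrases do not form a double period; nor do phrases 3–4 duplicate 1–2, so it is not a repeated period. With no phrase reaching a conclusive cadence, the passage is a phrase group.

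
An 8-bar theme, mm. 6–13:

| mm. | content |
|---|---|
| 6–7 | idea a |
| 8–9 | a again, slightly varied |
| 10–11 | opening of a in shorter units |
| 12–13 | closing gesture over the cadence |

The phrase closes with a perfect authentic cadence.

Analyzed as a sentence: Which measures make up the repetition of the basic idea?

measures 8–9

The presentation of a sentence is the basic idea (measures 6-7) plus its repetition (mm. 8–9); the repetition of the basic idea is therefore mm. 8-9.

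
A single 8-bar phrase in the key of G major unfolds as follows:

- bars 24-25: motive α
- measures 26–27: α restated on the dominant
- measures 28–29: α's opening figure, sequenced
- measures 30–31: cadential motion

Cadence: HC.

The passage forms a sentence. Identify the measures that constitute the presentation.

measures 24–27

The presentation of a sentence is the basic idea (measures 24–25) plus its repetition (measures 26–27); the presentation is therefore measures 24-27.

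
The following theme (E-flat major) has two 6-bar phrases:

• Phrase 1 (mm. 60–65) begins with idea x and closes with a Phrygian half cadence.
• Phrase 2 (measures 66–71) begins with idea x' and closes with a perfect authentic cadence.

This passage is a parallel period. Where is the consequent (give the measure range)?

The antecedent is the phrase ending with the weaker cadence (Phrygian half cadence, phrase 1) and the consequent the one ending more conclusively (perfect authentic cadence, phrase 2); the consequent is mm. 66–71.

measures 66–71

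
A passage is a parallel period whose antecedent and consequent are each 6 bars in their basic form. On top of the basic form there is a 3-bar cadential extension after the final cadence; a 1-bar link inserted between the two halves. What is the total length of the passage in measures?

Basic parallel period: 6 + 6 = 12 bars.
12 (basic form) + 3 (cadential extension) + 1 (link) = 16.

16 measures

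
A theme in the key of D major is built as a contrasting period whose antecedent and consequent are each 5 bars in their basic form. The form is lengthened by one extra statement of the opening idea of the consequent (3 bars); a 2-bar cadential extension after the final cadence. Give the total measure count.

Basic contrasting period: 5 + 5 = 10 bars.
10 (basic form) + 3 (extra statement) + 2 (cadential extension) = 15.

15 measures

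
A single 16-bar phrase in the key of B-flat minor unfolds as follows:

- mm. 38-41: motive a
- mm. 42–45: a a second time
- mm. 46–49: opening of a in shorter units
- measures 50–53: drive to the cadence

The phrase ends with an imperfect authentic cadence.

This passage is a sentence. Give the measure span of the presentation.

measures 38–45

The presentation of a sentence is the basic idea (bars 38–41) plus its repetition (measures 42-45); the presentation is therefore measures 38–45.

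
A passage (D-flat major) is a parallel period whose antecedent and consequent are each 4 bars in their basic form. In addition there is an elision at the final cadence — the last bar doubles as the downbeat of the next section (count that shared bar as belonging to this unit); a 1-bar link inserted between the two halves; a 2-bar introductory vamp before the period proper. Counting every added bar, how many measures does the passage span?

Basic parallel period: 4 + 4 = 8 bars.
8 (basic form) + 1 (link) + 2 (introduction) = 11.
The elision shares a bar with the next section but does not change this unit's count.

11 measures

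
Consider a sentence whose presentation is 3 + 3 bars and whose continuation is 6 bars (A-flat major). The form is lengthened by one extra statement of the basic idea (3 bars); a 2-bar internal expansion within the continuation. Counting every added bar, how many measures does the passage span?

17 measures

Basic sentence: 3 + 3 + 6 = 12 bars.
12 (basic form) + 3 (extra statement) + 2 (internal expansion) = 17.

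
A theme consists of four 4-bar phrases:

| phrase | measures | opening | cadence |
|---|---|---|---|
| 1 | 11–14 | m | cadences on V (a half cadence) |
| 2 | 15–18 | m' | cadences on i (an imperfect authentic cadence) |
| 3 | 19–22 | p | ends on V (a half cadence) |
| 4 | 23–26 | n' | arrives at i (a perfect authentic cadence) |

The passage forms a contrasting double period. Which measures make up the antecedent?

measures 11–18

In a double period the first pair of phrases (ending imperfect authentic cadence) is the large antecedent and the second pair (ending perfect authentic cadence) is the large consequent; the antecedent is measures 11–18.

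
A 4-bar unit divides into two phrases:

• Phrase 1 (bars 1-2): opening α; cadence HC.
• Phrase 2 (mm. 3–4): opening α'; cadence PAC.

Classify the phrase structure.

parallel period

Phrase 1 ends with a half cadence (weaker) and phrase 2 with a perfect authentic cadence (stronger): antecedent + consequent = a period.
The two phrases open with the same material (α / α'), so the period is parallel.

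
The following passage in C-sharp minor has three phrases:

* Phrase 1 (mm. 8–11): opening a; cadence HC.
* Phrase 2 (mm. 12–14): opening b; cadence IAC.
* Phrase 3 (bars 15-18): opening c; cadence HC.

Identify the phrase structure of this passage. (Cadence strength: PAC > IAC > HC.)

The final phrase closes with a half cadence, which is not stronger than the preceding imperfect authentic cadence; the 3 phrases lack an overall antecedent–consequent design and so form a phrase group.

phrase group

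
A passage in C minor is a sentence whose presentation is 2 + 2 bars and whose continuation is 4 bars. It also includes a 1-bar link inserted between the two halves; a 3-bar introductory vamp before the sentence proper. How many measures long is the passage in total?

Basic sentence: 2 + 2 + 4 = 8 bars.
8 (basic form) + 1 (link) + 3 (introduction) = 12.

12 measures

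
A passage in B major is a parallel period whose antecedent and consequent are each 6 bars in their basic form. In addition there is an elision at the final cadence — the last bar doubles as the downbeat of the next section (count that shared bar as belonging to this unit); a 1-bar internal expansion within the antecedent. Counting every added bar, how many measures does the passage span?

13 measures

Basic parallel period: 6 + 6 = 12 bars.
12 (basic form) + 1 (internal expansion) = 13.
The elision shares a bar with the next section but does not change this unit's count.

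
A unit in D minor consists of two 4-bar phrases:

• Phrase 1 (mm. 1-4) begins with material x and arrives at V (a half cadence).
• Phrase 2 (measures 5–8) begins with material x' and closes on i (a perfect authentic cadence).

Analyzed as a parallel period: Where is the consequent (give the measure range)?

The antecedent is the phrase ending with the weaker cadence (half cadence, phrase 1) and the consequent the one ending more conclusively (perfect authentic cadence, phrase 2); the consequent is mm. 5–8.

measures 5–8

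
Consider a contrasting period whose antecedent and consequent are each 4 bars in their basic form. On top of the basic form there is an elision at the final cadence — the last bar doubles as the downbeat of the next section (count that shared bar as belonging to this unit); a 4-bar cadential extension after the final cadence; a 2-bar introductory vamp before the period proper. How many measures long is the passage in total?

Basic contrasting period: 4 + 4 = 8 bars.
8 (basic form) + 4 (cadential extension) + 2 (introduction) = 14.
The elision shares a bar with the next section but does not change this unit's count.

14 measures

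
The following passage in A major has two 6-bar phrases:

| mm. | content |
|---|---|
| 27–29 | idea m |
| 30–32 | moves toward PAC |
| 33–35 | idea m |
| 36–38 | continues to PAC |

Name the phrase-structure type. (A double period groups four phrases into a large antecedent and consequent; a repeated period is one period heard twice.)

repeated phrase

Both phrases have the same opening (m) and the same cadence (perfect authentic cadence): the second is a restatement, not a consequent, so this is a repeated phrase rather than a period.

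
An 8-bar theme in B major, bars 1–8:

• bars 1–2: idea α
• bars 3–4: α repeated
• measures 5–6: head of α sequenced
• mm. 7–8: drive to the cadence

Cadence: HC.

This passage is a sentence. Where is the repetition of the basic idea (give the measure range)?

The presentation of a sentence is the basic idea (measures 1-2) plus its repetition (mm. 3–4); the repetition of the basic idea is therefore bars 3-4.

measures 3–4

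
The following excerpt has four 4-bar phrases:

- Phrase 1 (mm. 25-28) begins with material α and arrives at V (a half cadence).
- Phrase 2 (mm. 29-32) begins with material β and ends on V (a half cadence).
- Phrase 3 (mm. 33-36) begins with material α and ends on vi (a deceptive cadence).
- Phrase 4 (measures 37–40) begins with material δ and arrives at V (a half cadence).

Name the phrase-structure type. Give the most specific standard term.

Phrase 4 ends with a half cadence, no stronger than phrase 2's half cadence, so the four phrases do not form a double period; nor do phrases 3–4 duplicate 1–2, so it is not a repeated period. With no phrase reaching a conclusive cadence, the passage is a phrase group.

phrase group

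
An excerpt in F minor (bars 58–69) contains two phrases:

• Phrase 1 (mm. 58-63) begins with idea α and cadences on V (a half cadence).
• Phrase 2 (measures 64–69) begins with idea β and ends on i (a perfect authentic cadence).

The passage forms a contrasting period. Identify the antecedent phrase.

phrase 1

The phrase ending with the weaker cadence (half cadence) is the antecedent; the one ending more conclusively (perfect authentic cadence) is the consequent. The antecedent is phrase 1.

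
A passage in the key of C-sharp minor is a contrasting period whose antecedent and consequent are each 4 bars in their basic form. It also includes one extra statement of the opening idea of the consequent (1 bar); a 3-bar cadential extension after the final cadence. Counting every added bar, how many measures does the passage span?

12 measures

Basic contrasting period: 4 + 4 = 8 bars.
8 (basic form) + 1 (extra statement) + 3 (cadential extension) = 12.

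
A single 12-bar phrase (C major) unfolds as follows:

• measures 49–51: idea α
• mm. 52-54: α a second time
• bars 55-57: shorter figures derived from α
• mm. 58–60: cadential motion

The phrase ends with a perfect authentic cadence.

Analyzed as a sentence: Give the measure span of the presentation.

measures 49–54

The presentation of a sentence is the basic idea (bars 49–51) plus its repetition (measures 52–54); the presentation is therefore mm. 49–54.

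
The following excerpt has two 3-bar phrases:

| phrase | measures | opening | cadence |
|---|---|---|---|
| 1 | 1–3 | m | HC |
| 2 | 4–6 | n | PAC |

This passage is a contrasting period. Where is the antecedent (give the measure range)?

The antecedent is the phrase ending with the weaker cadence (half cadence, phrase 1) and the consequent the one ending more conclusively (perfect authentic cadence, phrase 2); the antecedent is mm. 1–3.

measures 1–3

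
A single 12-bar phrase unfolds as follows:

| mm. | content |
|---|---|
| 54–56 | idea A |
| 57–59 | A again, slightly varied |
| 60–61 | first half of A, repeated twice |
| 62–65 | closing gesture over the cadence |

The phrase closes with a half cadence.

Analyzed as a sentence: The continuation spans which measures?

After the presentation (mm. 54–59), the continuation covers the fragmentation through the cadence: measures 60-65.

measures 60–65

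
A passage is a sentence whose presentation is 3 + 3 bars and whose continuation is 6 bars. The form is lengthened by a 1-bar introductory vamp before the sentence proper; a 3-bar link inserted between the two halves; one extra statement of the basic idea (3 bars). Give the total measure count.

19 measures

Basic sentence: 3 + 3 + 6 = 12 bars.
12 (basic form) + 1 (introduction) + 3 (link) + 3 (extra statement) = 19.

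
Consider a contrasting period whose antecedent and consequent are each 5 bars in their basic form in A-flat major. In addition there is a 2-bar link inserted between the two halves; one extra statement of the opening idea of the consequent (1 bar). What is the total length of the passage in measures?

Basic contrasting period: 5 + 5 = 10 bars.
10 (basic form) + 2 (link) + 1 (extra statement) = 13.

13 measures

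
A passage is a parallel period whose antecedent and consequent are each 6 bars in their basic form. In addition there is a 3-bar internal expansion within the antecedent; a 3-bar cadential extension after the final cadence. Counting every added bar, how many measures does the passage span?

18 measures

Basic parallel period: 6 + 6 = 12 bars.
12 (basic form) + 3 (internal expansion) + 3 (cadential extension) = 18.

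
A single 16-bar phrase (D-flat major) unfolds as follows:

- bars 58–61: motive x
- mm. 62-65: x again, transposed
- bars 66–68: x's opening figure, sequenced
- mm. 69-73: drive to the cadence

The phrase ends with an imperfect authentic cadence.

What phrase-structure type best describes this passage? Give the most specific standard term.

Basic idea (mm. 58-61) + its repetition (bars 62-65) form the presentation; fragmentation and cadence (mm. 66-73) form the continuation — the 16-bar whole is a sentence.

sentence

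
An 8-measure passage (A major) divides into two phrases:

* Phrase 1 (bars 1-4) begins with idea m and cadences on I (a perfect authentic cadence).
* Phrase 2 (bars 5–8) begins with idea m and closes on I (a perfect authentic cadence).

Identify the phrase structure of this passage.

Both phrases have the same opening (m) and the same cadence (perfect authentic cadence): the second is a restatement, not a consequent, so this is a repeated phrase rather than a period.

repeated phrase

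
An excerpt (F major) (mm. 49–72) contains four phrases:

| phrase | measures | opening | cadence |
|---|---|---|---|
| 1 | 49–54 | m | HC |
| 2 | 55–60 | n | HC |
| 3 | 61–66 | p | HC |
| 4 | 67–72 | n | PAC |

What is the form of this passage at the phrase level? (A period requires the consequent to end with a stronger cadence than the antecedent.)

Four phrases in two halves: the first half (bars 49–60) ends with a half cadence, the second (mm. 61-72) with a perfect authentic cadence — a large antecedent–consequent pair, i.e. a double period.
Phrase 3 begins with different material from phrase 1, making it contrasting.

contrasting double period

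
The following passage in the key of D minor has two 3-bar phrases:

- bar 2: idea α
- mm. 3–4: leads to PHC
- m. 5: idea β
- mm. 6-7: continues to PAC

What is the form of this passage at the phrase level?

Phrase 1 ends with a Phrygian half cadence (weaker) and phrase 2 with a perfect authentic cadence (stronger): antecedent + consequent = a period.
The two phrases open with different material (α / β), so the period is contrasting.

contrasting period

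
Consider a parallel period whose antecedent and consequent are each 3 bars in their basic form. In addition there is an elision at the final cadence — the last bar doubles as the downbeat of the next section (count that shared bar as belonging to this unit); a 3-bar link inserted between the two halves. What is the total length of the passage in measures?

Basic parallel period: 3 + 3 = 6 bars.
6 (basic form) + 3 (link) = 9.
The elision shares a bar with the next section but does not change this unit's count.

9 measures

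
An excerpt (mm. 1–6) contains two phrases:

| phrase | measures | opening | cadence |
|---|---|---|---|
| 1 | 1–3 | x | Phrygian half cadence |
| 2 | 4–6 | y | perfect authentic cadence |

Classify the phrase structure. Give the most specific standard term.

contrasting period

Phrase 1 ends with a Phrygian half cadence (weaker) and phrase 2 with a perfect authentic cadence (stronger): antecedent + consequent = a period.
The two phrases open with different material (x / y), so the period is contrasting.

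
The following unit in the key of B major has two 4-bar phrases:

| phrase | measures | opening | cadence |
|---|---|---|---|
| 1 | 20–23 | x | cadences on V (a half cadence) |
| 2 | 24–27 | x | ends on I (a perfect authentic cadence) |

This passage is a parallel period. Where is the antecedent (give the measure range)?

The antecedent is the phrase ending with the weaker cadence (half cadence, phrase 1) and the consequent the one ending more conclusively (perfect authentic cadence, phrase 2); the antecedent is mm. 20–23.

measures 20–23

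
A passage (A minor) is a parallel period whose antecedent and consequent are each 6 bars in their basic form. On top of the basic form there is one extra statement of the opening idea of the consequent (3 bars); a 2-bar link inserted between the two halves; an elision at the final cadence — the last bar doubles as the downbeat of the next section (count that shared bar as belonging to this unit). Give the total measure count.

Basic parallel period: 6 + 6 = 12 bars.
12 (basic form) + 3 (extra statement) + 2 (link) = 17.
The elision shares a bar with the next section but does not change this unit's count.

17 measures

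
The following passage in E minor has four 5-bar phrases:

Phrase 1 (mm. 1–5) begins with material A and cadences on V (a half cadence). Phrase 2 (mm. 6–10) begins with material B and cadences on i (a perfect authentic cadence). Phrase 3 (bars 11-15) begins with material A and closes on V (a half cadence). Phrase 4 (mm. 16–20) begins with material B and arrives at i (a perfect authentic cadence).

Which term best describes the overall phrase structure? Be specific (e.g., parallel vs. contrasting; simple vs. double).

The cadence pattern HC–PAC–HC–PAC is weak–strong twice, and phrases 3–4 restate phrases 1–2: a period heard twice, not a double period (which would end weakly at phrase 2).

repeated period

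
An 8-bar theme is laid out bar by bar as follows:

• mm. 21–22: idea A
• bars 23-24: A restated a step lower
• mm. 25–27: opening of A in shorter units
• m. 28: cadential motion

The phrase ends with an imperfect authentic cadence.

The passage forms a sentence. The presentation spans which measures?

The presentation of a sentence is the basic idea (bars 21-22) plus its repetition (mm. 23–24); the presentation is therefore mm. 21–24.

measures 21–24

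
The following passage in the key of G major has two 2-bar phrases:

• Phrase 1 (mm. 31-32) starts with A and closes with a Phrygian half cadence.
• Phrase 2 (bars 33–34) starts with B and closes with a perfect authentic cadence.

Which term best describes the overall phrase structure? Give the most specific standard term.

Phrase 1 ends with a Phrygian half cadence (weaker) and phrase 2 with a perfect authentic cadence (stronger): antecedent + consequent = a period.
The two phrases open with different material (A / B), so the period is contrasting.

contrasting period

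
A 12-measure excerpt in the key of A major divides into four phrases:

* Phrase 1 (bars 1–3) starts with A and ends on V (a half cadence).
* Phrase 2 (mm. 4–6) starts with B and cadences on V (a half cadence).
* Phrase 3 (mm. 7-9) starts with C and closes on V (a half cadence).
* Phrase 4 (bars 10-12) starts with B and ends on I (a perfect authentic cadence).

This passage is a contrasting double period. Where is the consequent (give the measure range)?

In a double period the four phrases pair into a large antecedent (phrases 1–2, ending half cadence) and a large consequent (phrases 3–4, ending perfect authentic cadence). The consequent spans mm. 7–12.

measures 7–12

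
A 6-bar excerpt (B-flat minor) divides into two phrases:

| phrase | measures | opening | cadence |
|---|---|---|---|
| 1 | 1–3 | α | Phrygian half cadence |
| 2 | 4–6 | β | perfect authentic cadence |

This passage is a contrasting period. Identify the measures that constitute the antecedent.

measures 1–3

The antecedent is the phrase ending with the weaker cadence (Phrygian half cadence, phrase 1) and the consequent the one ending more conclusively (perfect authentic cadence, phrase 2); the antecedent is mm. 1-3.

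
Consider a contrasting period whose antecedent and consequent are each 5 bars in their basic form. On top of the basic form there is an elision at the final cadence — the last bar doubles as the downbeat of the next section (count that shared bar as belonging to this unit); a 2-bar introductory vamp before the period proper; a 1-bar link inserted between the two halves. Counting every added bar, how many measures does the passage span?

Basic contrasting period: 5 + 5 = 10 bars.
10 (basic form) + 2 (introduction) + 1 (link) = 13.
The elision shares a bar with the next section but does not change this unit's count.

13 measures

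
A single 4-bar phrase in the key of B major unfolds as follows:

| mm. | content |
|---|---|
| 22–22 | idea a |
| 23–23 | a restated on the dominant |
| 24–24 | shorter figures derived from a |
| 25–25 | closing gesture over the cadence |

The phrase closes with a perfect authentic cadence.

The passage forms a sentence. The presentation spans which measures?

The presentation of a sentence is the basic idea (measure 22) plus its repetition (bar 23); the presentation is therefore bars 22-23.

measures 22–23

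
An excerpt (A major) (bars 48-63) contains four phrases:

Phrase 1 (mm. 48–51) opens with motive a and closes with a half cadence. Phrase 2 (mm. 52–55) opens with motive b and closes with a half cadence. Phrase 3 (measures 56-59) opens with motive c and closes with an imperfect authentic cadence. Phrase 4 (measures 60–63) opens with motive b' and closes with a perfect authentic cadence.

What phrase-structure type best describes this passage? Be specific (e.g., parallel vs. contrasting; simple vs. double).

contrasting double period

Four phrases in two halves: the first half (mm. 48-55) ends with a half cadence, the second (mm. 56–63) with a perfect authentic cadence — a large antecedent–consequent pair, i.e. a double period.
Phrase 3 begins with different material from phrase 1, making it contrasting.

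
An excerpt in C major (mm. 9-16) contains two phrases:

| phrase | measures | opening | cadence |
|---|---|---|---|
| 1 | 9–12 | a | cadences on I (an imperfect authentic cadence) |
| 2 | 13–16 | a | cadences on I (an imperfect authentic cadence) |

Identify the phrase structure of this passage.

repeated phrase

Both phrases have the same opening (a) and the same cadence (imperfect authentic cadence): the second is a restatement, not a consequent, so this is a repeated phrase rather than a period.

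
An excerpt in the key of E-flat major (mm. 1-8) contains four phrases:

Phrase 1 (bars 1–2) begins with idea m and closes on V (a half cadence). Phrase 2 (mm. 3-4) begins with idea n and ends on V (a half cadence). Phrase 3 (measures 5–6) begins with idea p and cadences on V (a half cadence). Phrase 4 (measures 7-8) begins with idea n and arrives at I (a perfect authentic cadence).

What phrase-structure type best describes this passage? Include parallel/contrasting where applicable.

contrasting double period

Four phrases in two halves: the first half (mm. 1–4) ends with a half cadence, the second (measures 5–8) with a perfect authentic cadence — a large antecedent–consequent pair, i.e. a double period.
Phrase 3 begins with different material from phrase 1, making it contrasting.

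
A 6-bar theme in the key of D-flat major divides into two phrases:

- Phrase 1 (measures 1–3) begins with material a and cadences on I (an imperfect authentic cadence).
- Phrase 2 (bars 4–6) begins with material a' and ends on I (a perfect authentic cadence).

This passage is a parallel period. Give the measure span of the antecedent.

The antecedent is the phrase ending with the weaker cadence (imperfect authentic cadence, phrase 1) and the consequent the one ending more conclusively (perfect authentic cadence, phrase 2); the antecedent is mm. 1–3.

measures 1–3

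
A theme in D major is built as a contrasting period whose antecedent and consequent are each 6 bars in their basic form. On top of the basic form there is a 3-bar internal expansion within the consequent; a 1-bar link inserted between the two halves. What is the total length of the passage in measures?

16 measures

Basic contrasting period: 6 + 6 = 12 bars.
12 (basic form) + 3 (internal expansion) + 1 (link) = 16.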